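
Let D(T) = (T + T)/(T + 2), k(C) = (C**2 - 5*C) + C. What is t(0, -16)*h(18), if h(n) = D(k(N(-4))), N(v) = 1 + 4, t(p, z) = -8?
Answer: -80/7 ≈ -11.429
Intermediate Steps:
N(v) = 5
k(C) = C**2 - 4*C
D(T) = 2*T/(2 + T) (D(T) = (2*T)/(2 + T) = 2*T/(2 + T))
h(n) = 10/7 (h(n) = 2*(5*(-4 + 5))/(2 + 5*(-4 + 5)) = 2*(5*1)/(2 + 5*1) = 2*5/(2 + 5) = 2*5/7 = 2*5*(1/7) = 10/7)
t(0, -16)*h(18) = -8*10/7 = -80/7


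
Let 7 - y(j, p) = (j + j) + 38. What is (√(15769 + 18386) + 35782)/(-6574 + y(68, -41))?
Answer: -35782/6741 - √3795/2247 ≈ -5.3355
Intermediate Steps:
y(j, p) = -31 - 2*j (y(j, p) = 7 - ((j + j) + 38) = 7 - (2*j + 38) = 7 - (38 + 2*j) = 7 + (-38 - 2*j) = -31 - 2*j)
(√(15769 + 18386) + 35782)/(-6574 + y(68, -41)) = (√(15769 + 18386) + 35782)/(-6574 + (-31 - 2*68)) = (√34155 + 35782)/(-6574 + (-31 - 136)) = (3*√3795 + 35782)/(-6574 - 167) = (35782 + 3*√3795)/(-6741) = (35782 + 3*√3795)*(-1/6741) = -35782/6741 - √3795/2247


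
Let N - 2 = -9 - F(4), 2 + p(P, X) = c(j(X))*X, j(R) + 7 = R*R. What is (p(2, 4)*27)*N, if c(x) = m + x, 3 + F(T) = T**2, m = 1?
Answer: -20520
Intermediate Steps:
F(T) = -3 + T**2
j(R) = -7 + R**2 (j(R) = -7 + R*R = -7 + R**2)
c(x) = 1 + x
p(P, X) = -2 + X*(-6 + X**2) (p(P, X) = -2 + (1 + (-7 + X**2))*X = -2 + (-6 + X**2)*X = -2 + X*(-6 + X**2))
N = -20 (N = 2 + (-9 - (-3 + 4**2)) = 2 + (-9 - (-3 + 16)) = 2 + (-9 - 1*13) = 2 + (-9 - 13) = 2 - 22 = -20)
(p(2, 4)*27)*N = ((-2 + 4*(-6 + 4**2))*27)*(-20) = ((-2 + 4*(-6 + 16))*27)*(-20) = ((-2 + 4*10)*27)*(-20) = ((-2 + 40)*27)*(-20) = (38*27)*(-20) = 1026*(-20) = -20520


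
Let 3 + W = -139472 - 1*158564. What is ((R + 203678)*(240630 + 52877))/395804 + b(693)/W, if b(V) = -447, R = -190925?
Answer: 1115588399378457/117965028356 ≈ 9456.9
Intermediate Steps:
W = -298039 (W = -3 + (-139472 - 1*158564) = -3 + (-139472 - 158564) = -3 - 298036 = -298039)
((R + 203678)*(240630 + 52877))/395804 + b(693)/W = ((-190925 + 203678)*(240630 + 52877))/395804 - 447/(-298039) = (12753*293507)*(1/395804) - 447*(-1/298039) = 3743094771*(1/395804) + 447/298039 = 3743094771/395804 + 447/298039 = 1115588399378457/117965028356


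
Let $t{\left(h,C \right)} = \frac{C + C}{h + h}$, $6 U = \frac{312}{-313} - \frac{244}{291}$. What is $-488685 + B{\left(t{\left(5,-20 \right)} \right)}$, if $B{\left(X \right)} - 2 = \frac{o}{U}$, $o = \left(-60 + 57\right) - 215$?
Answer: $- \frac{20392767112}{41791} \approx -4.8797 \cdot 10^{5}$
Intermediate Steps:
$U = - \frac{83582}{273249}$ ($U = \frac{\frac{312}{-313} - \frac{244}{291}}{6} = \frac{312 \left(- \frac{1}{313}\right) - \frac{244}{291}}{6} = \frac{- \frac{312}{313} - \frac{244}{291}}{6} = \frac{1}{6} \left(- \frac{167164}{91083}\right) = - \frac{83582}{273249} \approx -0.30588$)
$o = -218$ ($o = -3 - 215 = -218$)
$t{\left(h,C \right)} = \frac{C}{h}$ ($t{\left(h,C \right)} = \frac{2 C}{2 h} = 2 C \frac{1}{2 h} = \frac{C}{h}$)
$B{\left(X \right)} = \frac{29867723}{41791}$ ($B{\left(X \right)} = 2 - \frac{218}{- \frac{83582}{273249}} = 2 - - \frac{29784141}{41791} = 2 + \frac{29784141}{41791} = \frac{29867723}{41791}$)
$-488685 + B{\left(t{\left(5,-20 \right)} \right)} = -488685 + \frac{29867723}{41791} = - \frac{20392767112}{41791}$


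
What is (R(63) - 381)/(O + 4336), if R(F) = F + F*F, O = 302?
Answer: 1217/1546 ≈ 0.78719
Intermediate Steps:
R(F) = F + F²
(R(63) - 381)/(O + 4336) = (63*(1 + 63) - 381)/(302 + 4336) = (63*64 - 381)/4638 = (4032 - 381)*(1/4638) = 3651*(1/4638) = 1217/1546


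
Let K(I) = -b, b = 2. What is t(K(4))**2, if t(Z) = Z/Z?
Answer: 1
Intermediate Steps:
K(I) = -2 (K(I) = -1*2 = -2)
t(Z) = 1
t(K(4))**2 = 1**2 = 1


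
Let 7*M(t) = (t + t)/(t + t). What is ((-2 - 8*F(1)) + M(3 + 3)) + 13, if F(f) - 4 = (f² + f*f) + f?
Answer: -314/7 ≈ -44.857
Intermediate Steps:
F(f) = 4 + f + 2*f² (F(f) = 4 + ((f² + f*f) + f) = 4 + ((f² + f²) + f) = 4 + (2*f² + f) = 4 + (f + 2*f²) = 4 + f + 2*f²)
M(t) = ⅐ (M(t) = ((t + t)/(t + t))/7 = ((2*t)/((2*t)))/7 = ((2*t)*(1/(2*t)))/7 = (⅐)*1 = ⅐)
((-2 - 8*F(1)) + M(3 + 3)) + 13 = ((-2 - 8*(4 + 1 + 2*1²)) + ⅐) + 13 = ((-2 - 8*(4 + 1 + 2*1)) + ⅐) + 13 = ((-2 - 8*(4 + 1 + 2)) + ⅐) + 13 = ((-2 - 8*7) + ⅐) + 13 = ((-2 - 56) + ⅐) + 13 = (-58 + ⅐) + 13 = -405/7 + 13 = -314/7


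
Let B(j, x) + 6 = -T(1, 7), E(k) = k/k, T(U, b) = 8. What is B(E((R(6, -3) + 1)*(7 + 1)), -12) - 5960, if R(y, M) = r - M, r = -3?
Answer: -5974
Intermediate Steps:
R(y, M) = -3 - M
E(k) = 1
B(j, x) = -14 (B(j, x) = -6 - 1*8 = -6 - 8 = -14)
B(E((R(6, -3) + 1)*(7 + 1)), -12) - 5960 = -14 - 5960 = -5974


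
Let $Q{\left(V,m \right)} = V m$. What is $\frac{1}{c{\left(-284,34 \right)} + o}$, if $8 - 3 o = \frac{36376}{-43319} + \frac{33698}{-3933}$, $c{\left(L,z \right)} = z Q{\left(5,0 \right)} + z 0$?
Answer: $\frac{511120881}{2965819486} \approx 0.17234$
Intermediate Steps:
$c{\left(L,z \right)} = 0$ ($c{\left(L,z \right)} = z 5 \cdot 0 + z 0 = z 0 + 0 = 0 + 0 = 0$)
$o = \frac{2965819486}{511120881}$ ($o = \frac{8}{3} - \frac{\frac{36376}{-43319} + \frac{33698}{-3933}}{3} = \frac{8}{3} - \frac{36376 \left(- \frac{1}{43319}\right) + 33698 \left(- \frac{1}{3933}\right)}{3} = \frac{8}{3} - \frac{- \frac{36376}{43319} - \frac{33698}{3933}}{3} = \frac{8}{3} - - \frac{1602830470}{511120881} = \frac{8}{3} + \frac{1602830470}{511120881} = \frac{2965819486}{511120881} \approx 5.8026$)
$\frac{1}{c{\left(-284,34 \right)} + o} = \frac{1}{0 + \frac{2965819486}{511120881}} = \frac{1}{\frac{2965819486}{511120881}} = \frac{511120881}{2965819486}$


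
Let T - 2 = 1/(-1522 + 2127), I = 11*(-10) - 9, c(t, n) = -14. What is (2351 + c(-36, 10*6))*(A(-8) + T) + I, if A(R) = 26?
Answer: 39519122/605 ≈ 65321.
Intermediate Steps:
I = -119 (I = -110 - 9 = -119)
T = 1211/605 (T = 2 + 1/(-1522 + 2127) = 2 + 1/605 = 1211/605 ≈ 2.0017)
(2351 + c(-36, 10*6))*(A(-8) + T) + I = (2351 - 14)*(26 + 1211/605) - 119 = 2337*(16941/605) - 119 = 39591117/605 - 119 = 39519122/605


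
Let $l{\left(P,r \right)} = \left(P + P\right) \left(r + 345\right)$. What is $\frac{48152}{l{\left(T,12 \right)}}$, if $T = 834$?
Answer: $\frac{12038}{148869} \approx 0.080863$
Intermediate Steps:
$l{\left(P,r \right)} = 2 P \left(345 + r\right)$
$\frac{48152}{l{\left(T,12 \right)}} = \frac{48152}{2 \cdot 834 \left(345 + 12\right)} = \frac{48152}{2 \cdot 834 \cdot 357} = \frac{48152}{595476} = 48152 \cdot \frac{1}{595476} = \frac{12038}{148869}$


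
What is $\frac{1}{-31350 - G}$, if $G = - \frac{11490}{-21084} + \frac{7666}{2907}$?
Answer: $- \frac{10215198}{320278962529} \approx -3.1895 \cdot 10^{-5}$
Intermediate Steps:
$G = \frac{32505229}{10215198}$ ($G = \left(-11490\right) \left(- \frac{1}{21084}\right) + 7666 \cdot \frac{1}{2907} = \frac{1915}{3514} + \frac{7666}{2907} = \frac{32505229}{10215198} \approx 3.182$)
$\frac{1}{-31350 - G} = \frac{1}{-31350 - \frac{32505229}{10215198}} = \frac{1}{- \frac{320278962529}{10215198}} = - \frac{10215198}{320278962529}$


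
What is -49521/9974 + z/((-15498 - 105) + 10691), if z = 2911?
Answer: -136140733/24496144 ≈ -5.5576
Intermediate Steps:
-49521/9974 + z/((-15498 - 105) + 10691) = -49521/9974 + 2911/((-15498 - 105) + 10691) = -49521*1/9974 + 2911/(-15603 + 10691) = -49521/9974 + 2911/(-4912) = -49521/9974 + 2911*(-1/4912) = -49521/9974 - 2911/4912 = -136140733/24496144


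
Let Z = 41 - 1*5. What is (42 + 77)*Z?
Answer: 4284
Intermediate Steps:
Z = 36 (Z = 41 - 5 = 36)
(42 + 77)*Z = (42 + 77)*36 = 119*36 = 4284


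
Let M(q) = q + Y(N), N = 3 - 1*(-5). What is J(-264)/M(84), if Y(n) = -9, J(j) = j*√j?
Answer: -176*I*√66/25 ≈ -57.193*I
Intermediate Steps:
N = 8 (N = 3 + 5 = 8)
J(j) = j^(3/2)
M(q) = -9 + q (M(q) = q - 9 = -9 + q)
J(-264)/M(84) = (-264)^(3/2)/(-9 + 84) = -528*I*√66/75 = -528*I*√66*(1/75) = -176*I*√66/25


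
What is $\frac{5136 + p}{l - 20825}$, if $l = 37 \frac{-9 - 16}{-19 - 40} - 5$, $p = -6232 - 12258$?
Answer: $\frac{787886}{1228045} \approx 0.64158$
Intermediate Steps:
$p = -18490$
$l = \frac{630}{59}$ ($l = 37 \left(- \frac{25}{-59}\right) - 5 = 37 \left(\left(-25\right) \left(- \frac{1}{59}\right)\right) - 5 = 37 \cdot \frac{25}{59} - 5 = \frac{925}{59} - 5 = \frac{630}{59} \approx 10.678$)
$\frac{5136 + p}{l - 20825} = \frac{5136 - 18490}{\frac{630}{59} - 20825} = - \frac{13354}{- \frac{1228045}{59}} = \left(-13354\right) \left(- \frac{59}{1228045}\right) = \frac{787886}{1228045}$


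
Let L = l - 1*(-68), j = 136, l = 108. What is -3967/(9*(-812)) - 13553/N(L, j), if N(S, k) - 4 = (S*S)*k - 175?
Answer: 2373171433/4397917860 ≈ 0.53961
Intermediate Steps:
L = 176 (L = 108 - 1*(-68) = 108 + 68 = 176)
N(S, k) = -171 + k*S² (N(S, k) = 4 + ((S*S)*k - 175) = 4 + (S²*k - 175) = 4 + (k*S² - 175) = 4 + (-175 + k*S²) = -171 + k*S²)
-3967/(9*(-812)) - 13553/N(L, j) = -3967/(9*(-812)) - 13553/(-171 + 136*176²) = -3967/(-7308) - 13553/(-171 + 136*30976) = -3967*(-1/7308) - 13553/(-171 + 4212736) = 3967/7308 - 13553/4212565 = 2373171433/4397917860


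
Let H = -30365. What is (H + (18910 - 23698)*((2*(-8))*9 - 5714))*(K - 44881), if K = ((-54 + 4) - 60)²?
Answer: -918449502159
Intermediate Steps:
K = 12100 (K = (-50 - 60)² = (-110)² = 12100)
(H + (18910 - 23698)*((2*(-8))*9 - 5714))*(K - 44881) = (-30365 + (18910 - 23698)*((2*(-8))*9 - 5714))*(12100 - 44881) = (-30365 - 4788*(-16*9 - 5714))*(-32781) = (-30365 - 4788*(-144 - 5714))*(-32781) = (-30365 - 4788*(-5858))*(-32781) = (-30365 + 28048104)*(-32781) = 28017739*(-32781) = -918449502159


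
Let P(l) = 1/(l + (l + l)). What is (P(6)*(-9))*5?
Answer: -5/2 ≈ -2.5000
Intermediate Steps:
P(l) = 1/(3*l) (P(l) = 1/(l + 2*l) = 1/(3*l))
(P(6)*(-9))*5 = (((⅓)/6)*(-9))*5 = (((⅓)*(⅙))*(-9))*5 = ((1/18)*(-9))*5 = -½*5 = -5/2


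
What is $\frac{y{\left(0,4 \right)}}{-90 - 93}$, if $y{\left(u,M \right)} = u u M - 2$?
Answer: $\frac{2}{183} \approx 0.010929$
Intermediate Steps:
$y{\left(u,M \right)} = -2 + M u^{2}$ ($y{\left(u,M \right)} = u^{2} M - 2 = M u^{2} - 2 = -2 + M u^{2}$)
$\frac{y{\left(0,4 \right)}}{-90 - 93} = \frac{-2 + 4 \cdot 0^{2}}{-90 - 93} = \frac{-2 + 4 \cdot 0}{-183} = \left(-2 + 0\right) \left(- \frac{1}{183}\right) = \left(-2\right) \left(- \frac{1}{183}\right) = \frac{2}{183}$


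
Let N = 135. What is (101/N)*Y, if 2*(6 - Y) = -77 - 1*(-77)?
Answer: 202/45 ≈ 4.4889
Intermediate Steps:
Y = 6 (Y = 6 - (-77 - 1*(-77))/2 = 6 - (-77 + 77)/2 = 6 - ½*0 = 6 + 0 = 6)
(101/N)*Y = (101/135)*6 = 202/45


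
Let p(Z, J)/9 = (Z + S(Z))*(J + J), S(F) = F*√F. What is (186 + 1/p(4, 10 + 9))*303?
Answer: 77097845/1368 ≈ 56358.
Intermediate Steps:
S(F) = F^(3/2)
p(Z, J) = 18*J*(Z + Z^(3/2)) (p(Z, J) = 9*((Z + Z^(3/2))*(J + J)) = 9*((Z + Z^(3/2))*(2*J)) = 9*(2*J*(Z + Z^(3/2))) = 18*J*(Z + Z^(3/2)))
(186 + 1/p(4, 10 + 9))*303 = (186 + 1/(18*(10 + 9)*(4 + 4^(3/2))))*303 = (186 + 1/(18*19*(4 + 8)))*303 = (186 + 1/(18*19*12))*303 = (186 + 1/4104)*303 = (763345/4104)*303 = 77097845/1368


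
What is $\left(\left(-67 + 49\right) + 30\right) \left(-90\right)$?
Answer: $-1080$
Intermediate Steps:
$\left(\left(-67 + 49\right) + 30\right) \left(-90\right) = \left(-18 + 30\right) \left(-90\right) = 12 \left(-90\right) = -1080$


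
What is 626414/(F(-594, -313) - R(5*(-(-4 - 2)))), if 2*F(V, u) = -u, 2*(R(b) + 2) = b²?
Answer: -1252828/583 ≈ -2148.9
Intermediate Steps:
R(b) = -2 + b²/2
F(V, u) = -u/2 (F(V, u) = (-u)/2 = -u/2)
626414/(F(-594, -313) - R(5*(-(-4 - 2)))) = 626414/(-½*(-313) - (-2 + (5*(-(-4 - 2)))²/2)) = 626414/(313/2 - (-2 + (5*(-1*(-6)))²/2)) = 626414/(313/2 - (-2 + (5*6)²/2)) = 626414/(313/2 - (-2 + (½)*30²)) = 626414/(313/2 - (-2 + (½)*900)) = 626414/(313/2 - (-2 + 450)) = 626414/(313/2 - 1*448) = 626414/(313/2 - 448) = 626414/(-583/2) = 626414*(-2/583) = -1252828/583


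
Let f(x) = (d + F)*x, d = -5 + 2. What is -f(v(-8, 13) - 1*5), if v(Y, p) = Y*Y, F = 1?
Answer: 118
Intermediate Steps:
d = -3
v(Y, p) = Y**2
f(x) = -2*x (f(x) = (-3 + 1)*x = -2*x)
-f(v(-8, 13) - 1*5) = -(-2)*((-8)**2 - 1*5) = -(-2)*(64 - 5) = -(-2)*59 = -1*(-118) = 118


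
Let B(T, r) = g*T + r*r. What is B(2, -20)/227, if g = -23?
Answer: 354/227 ≈ 1.5595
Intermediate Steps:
B(T, r) = r² - 23*T (B(T, r) = -23*T + r*r = -23*T + r² = r² - 23*T)
B(2, -20)/227 = ((-20)² - 23*2)/227 = (400 - 46)*(1/227) = 354*(1/227) = 354/227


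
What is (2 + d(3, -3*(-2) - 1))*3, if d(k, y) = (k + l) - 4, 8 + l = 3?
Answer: -12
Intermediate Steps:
l = -5 (l = -8 + 3 = -5)
d(k, y) = -9 + k (d(k, y) = (k - 5) - 4 = (-5 + k) - 4 = -9 + k)
(2 + d(3, -3*(-2) - 1))*3 = (2 + (-9 + 3))*3 = (2 - 6)*3 = -4*3 = -12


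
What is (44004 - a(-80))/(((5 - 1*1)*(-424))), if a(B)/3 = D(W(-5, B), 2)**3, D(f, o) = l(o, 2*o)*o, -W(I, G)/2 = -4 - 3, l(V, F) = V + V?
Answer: -10617/424 ≈ -25.040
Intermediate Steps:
l(V, F) = 2*V
W(I, G) = 14 (W(I, G) = -2*(-4 - 3) = -2*(-7) = 14)
D(f, o) = 2*o**2 (D(f, o) = (2*o)*o = 2*o**2)
a(B) = 1536 (a(B) = 3*(2*2**2)**3 = 3*(2*4)**3 = 3*8**3 = 3*512 = 1536)
(44004 - a(-80))/(((5 - 1*1)*(-424))) = (44004 - 1*1536)/(((5 - 1*1)*(-424))) = (44004 - 1536)/(((5 - 1)*(-424))) = 42468/((4*(-424))) = 42468/(-1696) = 42468*(-1/1696) = -10617/424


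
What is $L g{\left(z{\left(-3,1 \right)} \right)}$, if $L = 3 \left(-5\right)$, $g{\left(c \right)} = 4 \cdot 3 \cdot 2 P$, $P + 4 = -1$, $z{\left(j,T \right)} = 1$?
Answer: $1800$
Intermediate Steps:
$P = -5$ ($P = -4 - 1 = -5$)
$g{\left(c \right)} = -120$ ($g{\left(c \right)} = 4 \cdot 3 \cdot 2 \left(-5\right) = 12 \cdot 2 \left(-5\right) = 24 \left(-5\right) = -120$)
$L = -15$
$L g{\left(z{\left(-3,1 \right)} \right)} = \left(-15\right) \left(-120\right) = 1800$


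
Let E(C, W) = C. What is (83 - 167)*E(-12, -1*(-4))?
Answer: 1008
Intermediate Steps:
(83 - 167)*E(-12, -1*(-4)) = (83 - 167)*(-12) = -84*(-12) = 1008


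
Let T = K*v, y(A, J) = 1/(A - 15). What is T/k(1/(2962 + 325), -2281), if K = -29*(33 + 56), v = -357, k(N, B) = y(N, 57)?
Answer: -45429543768/3287 ≈ -1.3821e+7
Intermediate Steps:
y(A, J) = 1/(-15 + A)
k(N, B) = 1/(-15 + N)
K = -2581 (K = -29*89 = -2581)
T = 921417 (T = -2581*(-357) = 921417)
T/k(1/(2962 + 325), -2281) = 921417/(1/(-15 + 1/(2962 + 325))) = 921417/(1/(-15 + 1/3287)) = 921417/(1/(-49304/3287)) = 921417/(-3287/49304) = 921417*(-49304/3287) = -45429543768/3287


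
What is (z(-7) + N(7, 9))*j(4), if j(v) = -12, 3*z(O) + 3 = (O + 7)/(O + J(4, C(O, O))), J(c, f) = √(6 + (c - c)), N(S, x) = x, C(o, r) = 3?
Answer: -96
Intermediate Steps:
J(c, f) = √6 (J(c, f) = √(6 + 0) = √6)
z(O) = -1 + (7 + O)/(3*(O + √6)) (z(O) = -1 + ((O + 7)/(O + √6))/3 = -1 + ((7 + O)/(O + √6))/3 = -1 + (7 + O)/(3*(O + √6)))
(z(-7) + N(7, 9))*j(4) = ((7/3 - √6 - ⅔*(-7))/(-7 + √6) + 9)*(-12) = ((7/3 - √6 + 14/3)/(-7 + √6) + 9)*(-12) = ((7 - √6)/(-7 + √6) + 9)*(-12) = (9 + (7 - √6)/(-7 + √6))*(-12) = -108 - 12*(7 - √6)/(-7 + √6)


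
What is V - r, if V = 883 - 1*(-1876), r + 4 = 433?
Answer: 2330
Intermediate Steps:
r = 429 (r = -4 + 433 = 429)
V = 2759 (V = 883 + 1876 = 2759)
V - r = 2759 - 1*429 = 2759 - 429 = 2330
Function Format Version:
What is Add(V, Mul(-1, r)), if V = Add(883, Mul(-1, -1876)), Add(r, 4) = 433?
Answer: 2330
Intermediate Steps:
r = 429 (r = Add(-4, 433) = 429)
V = 2759 (V = Add(883, 1876) = 2759)
Add(V, Mul(-1, r)) = Add(2759, Mul(-1, 429)) = Add(2759, -429) = 2330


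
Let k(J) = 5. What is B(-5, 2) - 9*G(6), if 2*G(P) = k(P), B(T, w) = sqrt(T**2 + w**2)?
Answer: -45/2 + sqrt(29) ≈ -17.115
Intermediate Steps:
G(P) = 5/2 (G(P) = (1/2)*5 = 5/2)
B(-5, 2) - 9*G(6) = sqrt((-5)**2 + 2**2) - 9*5/2 = sqrt(25 + 4) - 45/2 = sqrt(29) - 45/2 = -45/2 + sqrt(29)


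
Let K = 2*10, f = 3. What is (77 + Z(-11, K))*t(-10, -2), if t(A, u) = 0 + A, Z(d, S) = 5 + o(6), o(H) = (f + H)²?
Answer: -1630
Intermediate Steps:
K = 20
o(H) = (3 + H)²
Z(d, S) = 86 (Z(d, S) = 5 + (3 + 6)² = 5 + 9² = 5 + 81 = 86)
t(A, u) = A
(77 + Z(-11, K))*t(-10, -2) = (77 + 86)*(-10) = 163*(-10) = -1630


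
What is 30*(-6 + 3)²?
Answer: 270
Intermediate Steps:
30*(-6 + 3)² = 30*(-3)² = 30*9 = 270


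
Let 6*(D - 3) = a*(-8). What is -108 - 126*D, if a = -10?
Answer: -2166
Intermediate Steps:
D = 49/3 (D = 3 + (-10*(-8))/6 = 3 + (⅙)*80 = 3 + 40/3 = 49/3 ≈ 16.333)
-108 - 126*D = -108 - 126*49/3 = -108 - 2058 = -2166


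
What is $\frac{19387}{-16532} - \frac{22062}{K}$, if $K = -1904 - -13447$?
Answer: $- \frac{588513125}{190828876} \approx -3.084$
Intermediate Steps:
$K = 11543$ ($K = -1904 + 13447 = 11543$)
$\frac{19387}{-16532} - \frac{22062}{K} = \frac{19387}{-16532} - \frac{22062}{11543} = 19387 \left(- \frac{1}{16532}\right) - \frac{22062}{11543} = - \frac{19387}{16532} - \frac{22062}{11543} = - \frac{588513125}{190828876}$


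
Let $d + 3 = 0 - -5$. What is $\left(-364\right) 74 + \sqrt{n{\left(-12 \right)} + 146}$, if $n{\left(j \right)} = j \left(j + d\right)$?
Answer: $-26936 + \sqrt{266} \approx -26920.0$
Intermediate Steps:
$d = 2$ ($d = -3 + \left(0 - -5\right) = -3 + \left(0 + 5\right) = -3 + 5 = 2$)
$n{\left(j \right)} = j \left(2 + j\right)$ ($n{\left(j \right)} = j \left(j + 2\right) = j \left(2 + j\right)$)
$\left(-364\right) 74 + \sqrt{n{\left(-12 \right)} + 146} = \left(-364\right) 74 + \sqrt{- 12 \left(2 - 12\right) + 146} = -26936 + \sqrt{\left(-12\right) \left(-10\right) + 146} = -26936 + \sqrt{120 + 146} = -26936 + \sqrt{266}$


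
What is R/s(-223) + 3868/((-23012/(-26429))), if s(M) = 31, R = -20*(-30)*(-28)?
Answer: 695611733/178343 ≈ 3900.4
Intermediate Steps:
R = -16800 (R = 600*(-28) = -16800)
R/s(-223) + 3868/((-23012/(-26429))) = -16800/31 + 3868/((-23012/(-26429))) = -16800*1/31 + 3868/((-23012*(-1/26429))) = -16800/31 + 3868/(23012/26429) = -16800/31 + 3868*(26429/23012) = -16800/31 + 25556843/5753 = 695611733/178343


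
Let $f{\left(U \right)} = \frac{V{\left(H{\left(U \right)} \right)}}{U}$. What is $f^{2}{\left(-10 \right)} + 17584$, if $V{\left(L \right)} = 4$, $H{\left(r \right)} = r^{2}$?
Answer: $\frac{439604}{25} \approx 17584.0$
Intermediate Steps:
$f{\left(U \right)} = \frac{4}{U}$
$f^{2}{\left(-10 \right)} + 17584 = \left(\frac{4}{-10}\right)^{2} + 17584 = \left(4 \left(- \frac{1}{10}\right)\right)^{2} + 17584 = \left(- \frac{2}{5}\right)^{2} + 17584 = \frac{4}{25} + 17584 = \frac{439604}{25}$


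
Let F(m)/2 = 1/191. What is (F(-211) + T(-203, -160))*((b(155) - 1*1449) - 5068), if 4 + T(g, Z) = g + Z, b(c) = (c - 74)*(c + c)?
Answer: -1303276335/191 ≈ -6.8234e+6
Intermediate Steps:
b(c) = 2*c*(-74 + c) (b(c) = (-74 + c)*(2*c) = 2*c*(-74 + c))
T(g, Z) = -4 + Z + g (T(g, Z) = -4 + (g + Z) = -4 + (Z + g) = -4 + Z + g)
F(m) = 2/191
(F(-211) + T(-203, -160))*((b(155) - 1*1449) - 5068) = (2/191 + (-4 - 160 - 203))*((2*155*(-74 + 155) - 1*1449) - 5068) = (2/191 - 367)*((2*155*81 - 1449) - 5068) = -70095*((25110 - 1449) - 5068)/191 = -70095*(23661 - 5068)/191 = -70095/191*18593 = -1303276335/191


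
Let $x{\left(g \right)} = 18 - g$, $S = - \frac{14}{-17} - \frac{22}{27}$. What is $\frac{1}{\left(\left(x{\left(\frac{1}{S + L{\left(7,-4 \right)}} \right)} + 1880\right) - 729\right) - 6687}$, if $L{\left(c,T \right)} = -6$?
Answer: $- \frac{2750}{15174041} \approx -0.00018123$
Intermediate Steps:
$S = \frac{4}{459}$ ($S = \left(-14\right) \left(- \frac{1}{17}\right) - \frac{22}{27} = \frac{14}{17} - \frac{22}{27} = \frac{4}{459} \approx 0.0087146$)
$\frac{1}{\left(\left(x{\left(\frac{1}{S + L{\left(7,-4 \right)}} \right)} + 1880\right) - 729\right) - 6687} = \frac{1}{\left(\left(\left(18 - \frac{1}{\frac{4}{459} - 6}\right) + 1880\right) - 729\right) - 6687} = \frac{1}{\left(\left(\left(18 - \frac{1}{- \frac{2750}{459}}\right) + 1880\right) - 729\right) - 6687} = \frac{1}{\left(\left(\left(18 - - \frac{459}{2750}\right) + 1880\right) - 729\right) - 6687} = \frac{1}{\left(\left(\left(18 + \frac{459}{2750}\right) + 1880\right) - 729\right) - 6687} = \frac{1}{\left(\left(\frac{49959}{2750} + 1880\right) - 729\right) - 6687} = \frac{1}{\left(\frac{5219959}{2750} - 729\right) - 6687} = \frac{1}{\frac{3215209}{2750} - 6687} = \frac{1}{- \frac{15174041}{2750}} = - \frac{2750}{15174041}$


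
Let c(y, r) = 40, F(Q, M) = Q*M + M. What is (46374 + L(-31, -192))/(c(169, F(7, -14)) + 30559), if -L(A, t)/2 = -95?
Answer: 46564/30599 ≈ 1.5217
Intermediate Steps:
L(A, t) = 190 (L(A, t) = -2*(-95) = 190)
F(Q, M) = M + M*Q (F(Q, M) = M*Q + M = M + M*Q)
(46374 + L(-31, -192))/(c(169, F(7, -14)) + 30559) = (46374 + 190)/(40 + 30559) = 46564/30599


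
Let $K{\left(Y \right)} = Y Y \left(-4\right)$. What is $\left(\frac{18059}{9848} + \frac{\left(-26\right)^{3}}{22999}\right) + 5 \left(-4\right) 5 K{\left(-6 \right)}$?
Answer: $\frac{3261758039293}{226494152} \approx 14401.0$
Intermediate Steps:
$K{\left(Y \right)} = - 4 Y^{2}$ ($K{\left(Y \right)} = Y^{2} \left(-4\right) = - 4 Y^{2}$)
$\left(\frac{18059}{9848} + \frac{\left(-26\right)^{3}}{22999}\right) + 5 \left(-4\right) 5 K{\left(-6 \right)} = \left(\frac{18059}{9848} + \frac{\left(-26\right)^{3}}{22999}\right) + 5 \left(-4\right) 5 \left(- 4 \left(-6\right)^{2}\right) = \left(18059 \cdot \frac{1}{9848} - \frac{17576}{22999}\right) + \left(-20\right) 5 \left(\left(-4\right) 36\right) = \left(\frac{18059}{9848} - \frac{17576}{22999}\right) - -14400 = \frac{242250493}{226494152} + 14400 = \frac{3261758039293}{226494152}$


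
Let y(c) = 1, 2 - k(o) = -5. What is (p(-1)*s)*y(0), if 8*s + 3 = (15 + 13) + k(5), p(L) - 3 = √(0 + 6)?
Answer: 12 + 4*√6 ≈ 21.798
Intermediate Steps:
k(o) = 7 (k(o) = 2 - 1*(-5) = 2 + 5 = 7)
p(L) = 3 + √6 (p(L) = 3 + √(0 + 6) = 3 + √6)
s = 4 (s = -3/8 + ((15 + 13) + 7)/8 = -3/8 + (28 + 7)/8 = -3/8 + (⅛)*35 = -3/8 + 35/8 = 4)
(p(-1)*s)*y(0) = ((3 + √6)*4)*1 = (12 + 4*√6)*1 = 12 + 4*√6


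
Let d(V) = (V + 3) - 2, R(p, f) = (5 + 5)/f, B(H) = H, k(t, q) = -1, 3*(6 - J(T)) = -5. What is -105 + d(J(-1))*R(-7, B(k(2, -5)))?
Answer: -575/3 ≈ -191.67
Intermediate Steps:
J(T) = 23/3 (J(T) = 6 - 1/3*(-5) = 6 + 5/3 = 23/3)
R(p, f) = 10/f
d(V) = 1 + V (d(V) = (3 + V) - 2 = 1 + V)
-105 + d(J(-1))*R(-7, B(k(2, -5))) = -105 + (1 + 23/3)*(10/(-1)) = -105 + 26*(10*(-1))/3 = -105 + (26/3)*(-10) = -105 - 260/3 = -575/3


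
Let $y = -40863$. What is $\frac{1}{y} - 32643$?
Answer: $- \frac{1333890910}{40863} \approx -32643.0$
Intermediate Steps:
$\frac{1}{y} - 32643 = \frac{1}{-40863} - 32643 = - \frac{1}{40863} - 32643 = - \frac{1333890910}{40863}$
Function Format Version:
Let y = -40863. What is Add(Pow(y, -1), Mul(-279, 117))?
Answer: Rational(-1333890910, 40863) ≈ -32643.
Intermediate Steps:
Add(Pow(y, -1), Mul(-279, 117)) = Add(Pow(-40863, -1), Mul(-279, 117)) = Add(Rational(-1, 40863), -32643) = Rational(-1333890910, 40863)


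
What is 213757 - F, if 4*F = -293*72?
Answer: 219031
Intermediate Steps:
F = -5274 (F = (-293*72)/4 = (¼)*(-21096) = -5274)
213757 - F = 213757 - 1*(-5274) = 213757 + 5274 = 219031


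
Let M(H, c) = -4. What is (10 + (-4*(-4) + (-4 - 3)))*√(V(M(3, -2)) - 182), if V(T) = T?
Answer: 19*I*√186 ≈ 259.13*I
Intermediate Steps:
(10 + (-4*(-4) + (-4 - 3)))*√(V(M(3, -2)) - 182) = (10 + (-4*(-4) + (-4 - 3)))*√(-4 - 182) = (10 + (16 - 7))*√(-186) = (10 + 9)*(I*√186) = 19*(I*√186) = 19*I*√186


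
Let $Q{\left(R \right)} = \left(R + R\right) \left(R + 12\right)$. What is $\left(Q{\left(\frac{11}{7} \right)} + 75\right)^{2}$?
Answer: $\frac{33235225}{2401} \approx 13842.0$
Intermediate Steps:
$Q{\left(R \right)} = 2 R \left(12 + R\right)$
$\left(Q{\left(\frac{11}{7} \right)} + 75\right)^{2} = \left(2 \cdot \frac{11}{7} \left(12 + \frac{11}{7}\right) + 75\right)^{2} = \left(2 \cdot \frac{11}{7} \cdot \frac{95}{7} + 75\right)^{2} = \left(\frac{2090}{49} + 75\right)^{2} = \left(\frac{5765}{49}\right)^{2} = \frac{33235225}{2401}$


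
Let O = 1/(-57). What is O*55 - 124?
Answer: -7123/57 ≈ -124.96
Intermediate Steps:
O = -1/57 ≈ -0.017544
O*55 - 124 = -1/57*55 - 124 = -55/57 - 124 = -7123/57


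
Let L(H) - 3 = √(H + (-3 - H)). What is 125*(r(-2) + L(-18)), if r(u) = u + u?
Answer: -125 + 125*I*√3 ≈ -125.0 + 216.51*I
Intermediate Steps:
r(u) = 2*u
L(H) = 3 + I*√3 (L(H) = 3 + √(H + (-3 - H)) = 3 + √(-3) = 3 + I*√3)
125*(r(-2) + L(-18)) = 125*(2*(-2) + (3 + I*√3)) = 125*(-4 + (3 + I*√3)) = 125*(-1 + I*√3) = -125 + 125*I*√3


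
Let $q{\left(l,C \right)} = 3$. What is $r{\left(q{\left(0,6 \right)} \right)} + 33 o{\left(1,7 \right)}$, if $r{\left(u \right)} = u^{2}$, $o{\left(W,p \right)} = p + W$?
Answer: $273$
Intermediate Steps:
$o{\left(W,p \right)} = W + p$
$r{\left(q{\left(0,6 \right)} \right)} + 33 o{\left(1,7 \right)} = 3^{2} + 33 \left(1 + 7\right) = 9 + 33 \cdot 8 = 9 + 264 = 273$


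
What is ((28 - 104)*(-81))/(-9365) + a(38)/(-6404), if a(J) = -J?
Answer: -19533577/29986730 ≈ -0.65141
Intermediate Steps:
((28 - 104)*(-81))/(-9365) + a(38)/(-6404) = ((28 - 104)*(-81))/(-9365) - 1*38/(-6404) = -76*(-81)*(-1/9365) - 38*(-1/6404) = 6156*(-1/9365) + 19/3202 = -6156/9365 + 19/3202 = -19533577/29986730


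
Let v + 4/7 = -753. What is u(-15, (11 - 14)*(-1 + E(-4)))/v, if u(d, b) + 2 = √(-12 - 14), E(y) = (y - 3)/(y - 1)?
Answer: 14/5275 - 7*I*√26/5275 ≈ 0.002654 - 0.0067665*I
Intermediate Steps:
v = -5275/7 (v = -4/7 - 753 = -5275/7 ≈ -753.57)
E(y) = (-3 + y)/(-1 + y)
u(d, b) = -2 + I*√26 (u(d, b) = -2 + √(-12 - 14) = -2 + √(-26) = -2 + I*√26)
u(-15, (11 - 14)*(-1 + E(-4)))/v = (-2 + I*√26)/(-5275/7) = (-2 + I*√26)*(-7/5275) = 14/5275 - 7*I*√26/5275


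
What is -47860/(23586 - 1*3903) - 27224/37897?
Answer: -2349600412/745926651 ≈ -3.1499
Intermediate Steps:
-47860/(23586 - 1*3903) - 27224/37897 = -47860/(23586 - 3903) - 27224*1/37897 = -47860/19683 - 27224/37897 = -2349600412/745926651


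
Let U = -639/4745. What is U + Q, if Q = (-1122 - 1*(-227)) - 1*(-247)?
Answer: -3075399/4745 ≈ -648.13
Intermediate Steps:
U = -639/4745 (U = -639*1/4745 = -639/4745 ≈ -0.13467)
Q = -648 (Q = (-1122 + 227) + 247 = -895 + 247 = -648)
U + Q = -639/4745 - 648 = -3075399/4745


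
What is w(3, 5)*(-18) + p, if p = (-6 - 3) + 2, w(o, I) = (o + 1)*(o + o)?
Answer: -439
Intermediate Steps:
w(o, I) = 2*o*(1 + o) (w(o, I) = (1 + o)*(2*o) = 2*o*(1 + o))
p = -7 (p = -9 + 2 = -7)
w(3, 5)*(-18) + p = (2*3*(1 + 3))*(-18) - 7 = (2*3*4)*(-18) - 7 = 24*(-18) - 7 = -432 - 7 = -439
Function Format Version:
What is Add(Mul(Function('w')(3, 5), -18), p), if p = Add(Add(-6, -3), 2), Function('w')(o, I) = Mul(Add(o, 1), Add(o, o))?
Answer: -439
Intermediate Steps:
Function('w')(o, I) = Mul(2, o, Add(1, o)) (Function('w')(o, I) = Mul(Add(1, o), Mul(2, o)) = Mul(2, o, Add(1, o)))
p = -7 (p = Add(-9, 2) = -7)
Add(Mul(Function('w')(3, 5), -18), p) = Add(Mul(Mul(2, 3, Add(1, 3)), -18), -7) = Add(Mul(Mul(2, 3, 4), -18), -7) = Add(Mul(24, -18), -7) = Add(-432, -7) = -439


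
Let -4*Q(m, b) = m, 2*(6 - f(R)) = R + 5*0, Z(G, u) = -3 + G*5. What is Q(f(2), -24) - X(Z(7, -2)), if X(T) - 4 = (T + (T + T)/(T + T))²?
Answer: -4377/4 ≈ -1094.3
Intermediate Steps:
Z(G, u) = -3 + 5*G
f(R) = 6 - R/2 (f(R) = 6 - (R + 5*0)/2 = 6 - (R + 0)/2 = 6 - R/2)
X(T) = 4 + (1 + T)² (X(T) = 4 + (T + (T + T)/(T + T))² = 4 + (T + (2*T)/((2*T)))² = 4 + (T + (2*T)*(1/(2*T)))² = 4 + (T + 1)² = 4 + (1 + T)²)
Q(m, b) = -m/4
Q(f(2), -24) - X(Z(7, -2)) = -(6 - ½*2)/4 - (4 + (1 + (-3 + 5*7))²) = -(6 - 1)/4 - (4 + (1 + (-3 + 35))²) = -¼*5 - (4 + (1 + 32)²) = -5/4 - (4 + 33²) = -5/4 - (4 + 1089) = -5/4 - 1*1093 = -5/4 - 1093 = -4377/4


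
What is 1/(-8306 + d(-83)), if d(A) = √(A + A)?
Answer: -4153/34494901 - I*√166/68989802 ≈ -0.00012039 - 1.8675e-7*I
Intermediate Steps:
d(A) = √2*√A (d(A) = √(2*A) = √2*√A)
1/(-8306 + d(-83)) = 1/(-8306 + √2*√(-83)) = 1/(-8306 + √2*(I*√83)) = 1/(-8306 + I*√166)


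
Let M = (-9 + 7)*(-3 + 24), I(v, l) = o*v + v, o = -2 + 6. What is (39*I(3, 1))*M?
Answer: -24570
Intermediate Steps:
o = 4
I(v, l) = 5*v (I(v, l) = 4*v + v = 5*v)
M = -42 (M = -2*21 = -42)
(39*I(3, 1))*M = (39*(5*3))*(-42) = (39*15)*(-42) = 585*(-42) = -24570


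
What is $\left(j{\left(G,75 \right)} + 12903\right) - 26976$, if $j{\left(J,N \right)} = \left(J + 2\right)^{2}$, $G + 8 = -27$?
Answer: $-12984$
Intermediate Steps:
$G = -35$ ($G = -8 - 27 = -35$)
$j{\left(J,N \right)} = \left(2 + J\right)^{2}$
$\left(j{\left(G,75 \right)} + 12903\right) - 26976 = \left(\left(2 - 35\right)^{2} + 12903\right) - 26976 = \left(\left(-33\right)^{2} + 12903\right) - 26976 = \left(1089 + 12903\right) - 26976 = 13992 - 26976 = -12984$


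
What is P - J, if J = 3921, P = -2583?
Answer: -6504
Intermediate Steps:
P - J = -2583 - 1*3921 = -2583 - 3921 = -6504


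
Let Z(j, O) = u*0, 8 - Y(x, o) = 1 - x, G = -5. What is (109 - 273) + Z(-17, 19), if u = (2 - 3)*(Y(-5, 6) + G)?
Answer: -164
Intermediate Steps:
Y(x, o) = 7 + x (Y(x, o) = 8 - (1 - x) = 8 + (-1 + x) = 7 + x)
u = 3 (u = (2 - 3)*((7 - 5) - 5) = -(2 - 5) = -1*(-3) = 3)
Z(j, O) = 0 (Z(j, O) = 3*0 = 0)
(109 - 273) + Z(-17, 19) = (109 - 273) + 0 = -164 + 0 = -164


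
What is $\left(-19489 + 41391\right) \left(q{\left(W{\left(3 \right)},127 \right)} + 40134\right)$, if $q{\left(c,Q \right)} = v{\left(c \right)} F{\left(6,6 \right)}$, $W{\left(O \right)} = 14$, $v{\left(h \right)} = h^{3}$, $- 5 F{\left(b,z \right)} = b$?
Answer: $\frac{4034479812}{5} \approx 8.069 \cdot 10^{8}$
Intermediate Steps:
$F{\left(b,z \right)} = - \frac{b}{5}$
$q{\left(c,Q \right)} = - \frac{6 c^{3}}{5}$ ($q{\left(c,Q \right)} = c^{3} \left(\left(- \frac{1}{5}\right) 6\right) = c^{3} \left(- \frac{6}{5}\right) = - \frac{6 c^{3}}{5}$)
$\left(-19489 + 41391\right) \left(q{\left(W{\left(3 \right)},127 \right)} + 40134\right) = \left(-19489 + 41391\right) \left(- \frac{6 \cdot 14^{3}}{5} + 40134\right) = 21902 \left(\left(- \frac{6}{5}\right) 2744 + 40134\right) = 21902 \left(- \frac{16464}{5} + 40134\right) = 21902 \cdot \frac{184206}{5} = \frac{4034479812}{5}$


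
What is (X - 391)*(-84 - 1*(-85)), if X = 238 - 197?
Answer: -350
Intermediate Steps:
X = 41
(X - 391)*(-84 - 1*(-85)) = (41 - 391)*(-84 - 1*(-85)) = -350*(-84 + 85) = -350*1 = -350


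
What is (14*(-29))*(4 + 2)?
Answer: -2436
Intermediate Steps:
(14*(-29))*(4 + 2) = -406*6 = -2436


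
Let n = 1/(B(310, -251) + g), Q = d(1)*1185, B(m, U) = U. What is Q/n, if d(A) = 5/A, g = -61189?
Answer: -364032000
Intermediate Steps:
Q = 5925 (Q = (5/1)*1185 = (5*1)*1185 = 5*1185 = 5925)
n = -1/61440 (n = 1/(-251 - 61189) = 1/(-61440) = -1/61440 ≈ -1.6276e-5)
Q/n = 5925/(-1/61440) = 5925*(-61440) = -364032000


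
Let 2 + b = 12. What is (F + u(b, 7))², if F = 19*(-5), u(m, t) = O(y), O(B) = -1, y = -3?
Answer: 9216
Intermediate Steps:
b = 10 (b = -2 + 12 = 10)
u(m, t) = -1
F = -95
(F + u(b, 7))² = (-95 - 1)² = (-96)² = 9216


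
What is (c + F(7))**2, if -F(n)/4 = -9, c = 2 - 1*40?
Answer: 4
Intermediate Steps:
c = -38 (c = 2 - 40 = -38)
F(n) = 36 (F(n) = -4*(-9) = 36)
(c + F(7))**2 = (-38 + 36)**2 = (-2)**2 = 4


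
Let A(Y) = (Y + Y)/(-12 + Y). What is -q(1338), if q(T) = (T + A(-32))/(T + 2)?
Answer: -7367/7370 ≈ -0.99959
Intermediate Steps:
A(Y) = 2*Y/(-12 + Y) (A(Y) = (2*Y)/(-12 + Y) = 2*Y/(-12 + Y))
q(T) = (16/11 + T)/(2 + T) (q(T) = (T + 2*(-32)/(-12 - 32))/(T + 2) = (T + 2*(-32)/(-44))/(2 + T) = (T + 2*(-32)*(-1/44))/(2 + T) = (T + 16/11)/(2 + T) = (16/11 + T)/(2 + T))
-q(1338) = -(16/11 + 1338)/(2 + 1338) = -14734/(1340*11) = -1*7367/7370 = -7367/7370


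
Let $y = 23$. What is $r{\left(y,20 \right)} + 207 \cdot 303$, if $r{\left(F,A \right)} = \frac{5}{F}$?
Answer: $\frac{1442588}{23} \approx 62721.0$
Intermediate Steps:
$r{\left(y,20 \right)} + 207 \cdot 303 = \frac{5}{23} + 207 \cdot 303 = 5 \cdot \frac{1}{23} + 62721 = \frac{5}{23} + 62721 = \frac{1442588}{23}$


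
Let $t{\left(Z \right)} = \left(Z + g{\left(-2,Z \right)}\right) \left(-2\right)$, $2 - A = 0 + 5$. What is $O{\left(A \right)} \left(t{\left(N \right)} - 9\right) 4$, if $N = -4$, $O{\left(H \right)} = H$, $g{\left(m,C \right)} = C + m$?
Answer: $-132$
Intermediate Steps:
$A = -3$ ($A = 2 - \left(0 + 5\right) = 2 - 5 = -3$)
$t{\left(Z \right)} = 4 - 4 Z$ ($t{\left(Z \right)} = \left(Z + \left(Z - 2\right)\right) \left(-2\right) = \left(Z + \left(-2 + Z\right)\right) \left(-2\right) = \left(-2 + 2 Z\right) \left(-2\right) = 4 - 4 Z$)
$O{\left(A \right)} \left(t{\left(N \right)} - 9\right) 4 = - 3 \left(\left(4 - -16\right) - 9\right) 4 = - 3 \left(\left(4 + 16\right) - 9\right) 4 = - 3 \left(20 - 9\right) 4 = \left(-3\right) 11 \cdot 4 = \left(-33\right) 4 = -132$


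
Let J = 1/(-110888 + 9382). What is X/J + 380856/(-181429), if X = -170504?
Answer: 3140024182764440/181429 ≈ 1.7307e+10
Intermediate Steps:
J = -1/101506 (J = 1/(-101506) = -1/101506 ≈ -9.8516e-6)
X/J + 380856/(-181429) = -170504/(-1/101506) + 380856/(-181429) = -170504*(-101506) + 380856*(-1/181429) = 17307179024 - 380856/181429 = 3140024182764440/181429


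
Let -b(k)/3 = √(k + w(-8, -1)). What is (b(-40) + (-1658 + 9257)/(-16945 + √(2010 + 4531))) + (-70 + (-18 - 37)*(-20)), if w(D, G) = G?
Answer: 98537171155/95708828 - 2533*√6541/95708828 - 3*I*√41 ≈ 1029.5 - 19.209*I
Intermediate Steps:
b(k) = -3*√(-1 + k) (b(k) = -3*√(k - 1) = -3*√(-1 + k))
(b(-40) + (-1658 + 9257)/(-16945 + √(2010 + 4531))) + (-70 + (-18 - 37)*(-20)) = (-3*√(-1 - 40) + (-1658 + 9257)/(-16945 + √(2010 + 4531))) + (-70 + (-18 - 37)*(-20)) = (-3*I*√41 + 7599/(-16945 + √6541)) + (-70 - 55*(-20)) = (-3*I*√41 + 7599/(-16945 + √6541)) + (-70 + 1100) = (-3*I*√41 + 7599/(-16945 + √6541)) + 1030 = (7599/(-16945 + √6541) - 3*I*√41) + 1030 = 1030 + 7599/(-16945 + √6541) - 3*I*√41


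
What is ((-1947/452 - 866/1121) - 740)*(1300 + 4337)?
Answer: -2128114620063/506692 ≈ -4.2000e+6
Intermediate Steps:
((-1947/452 - 866/1121) - 740)*(1300 + 4337) = ((-1947*1/452 - 866*1/1121) - 740)*5637 = ((-1947/452 - 866/1121) - 740)*5637 = (-2574019/506692 - 740)*5637 = -377526099/506692*5637 = -2128114620063/506692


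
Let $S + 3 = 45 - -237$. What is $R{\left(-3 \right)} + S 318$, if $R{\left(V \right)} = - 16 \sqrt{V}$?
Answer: $88722 - 16 i \sqrt{3} \approx 88722.0 - 27.713 i$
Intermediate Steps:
$S = 279$ ($S = -3 + \left(45 - -237\right) = -3 + \left(45 + 237\right) = -3 + 282 = 279$)
$R{\left(-3 \right)} + S 318 = - 16 \sqrt{-3} + 279 \cdot 318 = - 16 i \sqrt{3} + 88722 = 88722 - 16 i \sqrt{3}$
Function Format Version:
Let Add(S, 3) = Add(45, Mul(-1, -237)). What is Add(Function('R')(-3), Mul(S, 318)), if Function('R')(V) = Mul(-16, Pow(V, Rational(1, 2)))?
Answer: Add(88722, Mul(-16, I, Pow(3, Rational(1, 2)))) ≈ Add(88722., Mul(-27.713, I))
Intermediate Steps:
S = 279 (S = Add(-3, Add(45, Mul(-1, -237))) = Add(-3, Add(45, 237)) = Add(-3, 282) = 279)
Add(Function('R')(-3), Mul(S, 318)) = Add(Mul(-16, Pow(-3, Rational(1, 2))), Mul(279, 318)) = Add(Mul(-16, Mul(I, Pow(3, Rational(1, 2)))), 88722) = Add(Mul(-16, I, Pow(3, Rational(1, 2))), 88722) = Add(88722, Mul(-16, I, Pow(3, Rational(1, 2))))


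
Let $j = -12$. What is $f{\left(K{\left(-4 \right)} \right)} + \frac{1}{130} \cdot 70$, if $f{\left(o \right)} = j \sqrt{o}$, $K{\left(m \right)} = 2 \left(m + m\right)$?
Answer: $\frac{7}{13} - 48 i \approx 0.53846 - 48.0 i$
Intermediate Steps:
$K{\left(m \right)} = 4 m$ ($K{\left(m \right)} = 2 \cdot 2 m = 4 m$)
$f{\left(o \right)} = - 12 \sqrt{o}$
$f{\left(K{\left(-4 \right)} \right)} + \frac{1}{130} \cdot 70 = - 12 \sqrt{4 \left(-4\right)} + \frac{1}{130} \cdot 70 = - 12 \sqrt{-16} + \frac{1}{130} \cdot 70 = - 12 \cdot 4 i + \frac{7}{13} = - 48 i + \frac{7}{13} = \frac{7}{13} - 48 i$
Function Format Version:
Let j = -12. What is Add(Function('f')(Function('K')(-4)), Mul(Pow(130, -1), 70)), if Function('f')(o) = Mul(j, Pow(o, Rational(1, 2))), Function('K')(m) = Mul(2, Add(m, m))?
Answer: Add(Rational(7, 13), Mul(-48, I)) ≈ Add(0.53846, Mul(-48.000, I))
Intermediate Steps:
Function('K')(m) = Mul(4, m) (Function('K')(m) = Mul(2, Mul(2, m)) = Mul(4, m))
Function('f')(o) = Mul(-12, Pow(o, Rational(1, 2)))
Add(Function('f')(Function('K')(-4)), Mul(Pow(130, -1), 70)) = Add(Mul(-12, Pow(Mul(4, -4), Rational(1, 2))), Mul(Pow(130, -1), 70)) = Add(Mul(-12, Pow(-16, Rational(1, 2))), Mul(Rational(1, 130), 70)) = Add(Mul(-12, Mul(4, I)), Rational(7, 13)) = Add(Mul(-48, I), Rational(7, 13)) = Add(Rational(7, 13), Mul(-48, I))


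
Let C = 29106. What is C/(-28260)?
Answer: -1617/1570 ≈ -1.0299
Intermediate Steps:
C/(-28260) = 29106/(-28260) = 29106*(-1/28260) = -1617/1570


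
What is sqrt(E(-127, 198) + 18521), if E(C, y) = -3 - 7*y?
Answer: 2*sqrt(4283) ≈ 130.89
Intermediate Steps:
sqrt(E(-127, 198) + 18521) = sqrt((-3 - 7*198) + 18521) = sqrt((-3 - 1386) + 18521) = sqrt(-1389 + 18521) = sqrt(17132) = 2*sqrt(4283)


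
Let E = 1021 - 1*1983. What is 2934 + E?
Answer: 1972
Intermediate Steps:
E = -962 (E = 1021 - 1983 = -962)
2934 + E = 2934 - 962 = 1972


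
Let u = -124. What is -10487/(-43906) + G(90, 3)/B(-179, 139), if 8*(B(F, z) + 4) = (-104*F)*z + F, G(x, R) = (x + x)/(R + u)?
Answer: 1094391663737/4581985858846 ≈ 0.23885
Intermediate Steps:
G(x, R) = 2*x/(-124 + R) (G(x, R) = (x + x)/(R - 124) = (2*x)/(-124 + R) = 2*x/(-124 + R))
B(F, z) = -4 + F/8 - 13*F*z (B(F, z) = -4 + ((-104*F)*z + F)/8 = -4 + (-104*F*z + F)/8 = -4 + (F - 104*F*z)/8 = -4 + (F/8 - 13*F*z) = -4 + F/8 - 13*F*z)
-10487/(-43906) + G(90, 3)/B(-179, 139) = -10487/(-43906) + (2*90/(-124 + 3))/(-4 + (⅛)*(-179) - 13*(-179)*139) = -10487*(-1/43906) + (2*90/(-121))/(-4 - 179/8 + 323453) = 10487/43906 + (2*90*(-1/121))/(2587413/8) = 10487/43906 - 180/121*8/2587413 = 10487/43906 - 480/104358991 = 1094391663737/4581985858846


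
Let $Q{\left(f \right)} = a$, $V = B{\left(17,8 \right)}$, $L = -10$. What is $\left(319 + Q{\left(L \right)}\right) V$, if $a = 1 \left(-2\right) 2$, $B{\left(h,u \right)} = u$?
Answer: $2520$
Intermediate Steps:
$a = -4$ ($a = \left(-2\right) 2 = -4$)
$V = 8$
$Q{\left(f \right)} = -4$
$\left(319 + Q{\left(L \right)}\right) V = \left(319 - 4\right) 8 = 315 \cdot 8 = 2520$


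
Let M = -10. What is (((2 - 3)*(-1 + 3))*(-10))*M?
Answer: -200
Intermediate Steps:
(((2 - 3)*(-1 + 3))*(-10))*M = (((2 - 3)*(-1 + 3))*(-10))*(-10) = (-1*2*(-10))*(-10) = -2*(-10)*(-10) = 20*(-10) = -200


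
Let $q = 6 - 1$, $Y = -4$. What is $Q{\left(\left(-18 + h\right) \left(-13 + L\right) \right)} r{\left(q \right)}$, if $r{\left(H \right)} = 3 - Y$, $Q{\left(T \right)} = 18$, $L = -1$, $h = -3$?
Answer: $126$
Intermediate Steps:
$q = 5$
$r{\left(H \right)} = 7$ ($r{\left(H \right)} = 3 - -4 = 3 + 4 = 7$)
$Q{\left(\left(-18 + h\right) \left(-13 + L\right) \right)} r{\left(q \right)} = 18 \cdot 7 = 126$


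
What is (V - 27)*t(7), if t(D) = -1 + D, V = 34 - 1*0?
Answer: 42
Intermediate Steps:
V = 34 (V = 34 + 0 = 34)
(V - 27)*t(7) = (34 - 27)*(-1 + 7) = 7*6 = 42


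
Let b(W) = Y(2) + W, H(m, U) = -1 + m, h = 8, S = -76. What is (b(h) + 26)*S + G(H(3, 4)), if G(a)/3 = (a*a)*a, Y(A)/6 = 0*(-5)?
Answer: -2560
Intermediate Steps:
Y(A) = 0 (Y(A) = 6*(0*(-5)) = 6*0 = 0)
b(W) = W (b(W) = 0 + W = W)
G(a) = 3*a³ (G(a) = 3*((a*a)*a) = 3*(a²*a) = 3*a³)
(b(h) + 26)*S + G(H(3, 4)) = (8 + 26)*(-76) + 3*(-1 + 3)³ = 34*(-76) + 3*2³ = -2584 + 3*8 = -2584 + 24 = -2560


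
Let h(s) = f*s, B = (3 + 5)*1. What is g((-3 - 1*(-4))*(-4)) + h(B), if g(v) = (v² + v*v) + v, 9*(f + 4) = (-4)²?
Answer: 92/9 ≈ 10.222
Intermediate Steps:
f = -20/9 (f = -4 + (⅑)*(-4)² = -4 + (⅑)*16 = -4 + 16/9 = -20/9 ≈ -2.2222)
B = 8 (B = 8*1 = 8)
h(s) = -20*s/9
g(v) = v + 2*v² (g(v) = (v² + v²) + v = 2*v² + v = v + 2*v²)
g((-3 - 1*(-4))*(-4)) + h(B) = ((-3 - 1*(-4))*(-4))*(1 + 2*((-3 - 1*(-4))*(-4))) - 20/9*8 = ((-3 + 4)*(-4))*(1 + 2*((-3 + 4)*(-4))) - 160/9 = (1*(-4))*(1 + 2*(1*(-4))) - 160/9 = -4*(1 + 2*(-4)) - 160/9 = -4*(1 - 8) - 160/9 = -4*(-7) - 160/9 = 28 - 160/9 = 92/9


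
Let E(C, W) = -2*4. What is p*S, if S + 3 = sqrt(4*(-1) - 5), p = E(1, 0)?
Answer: 24 - 24*I ≈ 24.0 - 24.0*I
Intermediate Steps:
E(C, W) = -8
p = -8
S = -3 + 3*I (S = -3 + sqrt(4*(-1) - 5) = -3 + sqrt(-4 - 5) = -3 + sqrt(-9) = -3 + 3*I ≈ -3.0 + 3.0*I)
p*S = -8*(-3 + 3*I) = 24 - 24*I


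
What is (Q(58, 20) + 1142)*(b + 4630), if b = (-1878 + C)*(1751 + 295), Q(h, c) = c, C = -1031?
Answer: -6910627808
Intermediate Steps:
b = -5951814 (b = (-1878 - 1031)*(1751 + 295) = -2909*2046 = -5951814)
(Q(58, 20) + 1142)*(b + 4630) = (20 + 1142)*(-5951814 + 4630) = 1162*(-5947184) = -6910627808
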